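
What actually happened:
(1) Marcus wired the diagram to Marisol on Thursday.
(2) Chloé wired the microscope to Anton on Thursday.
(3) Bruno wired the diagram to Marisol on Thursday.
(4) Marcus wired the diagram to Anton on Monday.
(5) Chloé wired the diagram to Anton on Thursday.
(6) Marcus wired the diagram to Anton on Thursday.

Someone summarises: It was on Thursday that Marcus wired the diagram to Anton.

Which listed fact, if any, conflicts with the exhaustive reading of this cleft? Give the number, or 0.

4

The cleft puts "on Thursday" in focus and presupposes the open proposition with Marcus as agent and the diagram as thing and Anton as recipient.
The exhaustive reading says no other setting fits that background.
But fact (4) also has Marcus as agent and the diagram as thing and Anton as recipient, with setting = on Monday — so the exhaustive reading fails.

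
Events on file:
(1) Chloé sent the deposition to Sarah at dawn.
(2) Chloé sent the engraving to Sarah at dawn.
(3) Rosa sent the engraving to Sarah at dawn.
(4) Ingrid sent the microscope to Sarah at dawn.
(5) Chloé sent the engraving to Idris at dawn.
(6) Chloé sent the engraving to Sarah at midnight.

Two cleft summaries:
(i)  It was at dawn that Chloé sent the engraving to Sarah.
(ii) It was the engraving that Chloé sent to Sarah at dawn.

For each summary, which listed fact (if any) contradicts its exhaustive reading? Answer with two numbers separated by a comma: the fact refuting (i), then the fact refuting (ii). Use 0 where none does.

(i): focus "at dawn". Looking for agent = Chloé, thing = the engraving, recipient = Sarah with some other setting — fact (6) has at midnight there. Refuted.
(ii): focus "the engraving". Looking for agent = Chloé, recipient = Sarah, setting = at dawn with some other thing — fact (1) has the deposition there. Refuted.

6, 1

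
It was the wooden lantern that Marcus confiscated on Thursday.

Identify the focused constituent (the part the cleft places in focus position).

the wooden lantern

In an it-cleft "It was X that/who ...", the clefted constituent X is the focus; the that/who-clause expresses the presupposed open proposition.
Here the focus is "the wooden lantern". The backgrounded (presupposed) material includes "Marcus" and "on Thursday".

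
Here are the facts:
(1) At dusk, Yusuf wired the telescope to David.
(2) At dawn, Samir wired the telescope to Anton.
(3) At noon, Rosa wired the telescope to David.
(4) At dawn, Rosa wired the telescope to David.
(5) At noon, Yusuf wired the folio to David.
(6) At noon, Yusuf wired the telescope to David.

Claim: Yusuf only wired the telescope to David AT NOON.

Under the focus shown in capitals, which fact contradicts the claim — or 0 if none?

1

The capitals mark "at noon" as focus. So "only" rules out other settings, with the rest (agent = Yusuf, thing = the telescope, recipient = David) as background.
Fact (1) shares the background but differs in setting (at dusk) — a counterexample.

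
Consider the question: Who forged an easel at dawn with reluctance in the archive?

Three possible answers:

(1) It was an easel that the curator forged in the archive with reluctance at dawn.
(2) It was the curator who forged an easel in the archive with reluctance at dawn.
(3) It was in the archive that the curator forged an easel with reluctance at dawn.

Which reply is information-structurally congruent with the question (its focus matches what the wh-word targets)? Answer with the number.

The question word "who" targets the subject (agent).
Option (1) clefts "an easel" — the direct object, not what was asked.
Option (2) clefts "the curator" — that matches what the question asks about.
Option (3) clefts "in the archive" — the location, not what was asked.
So the congruent reply is (2).

2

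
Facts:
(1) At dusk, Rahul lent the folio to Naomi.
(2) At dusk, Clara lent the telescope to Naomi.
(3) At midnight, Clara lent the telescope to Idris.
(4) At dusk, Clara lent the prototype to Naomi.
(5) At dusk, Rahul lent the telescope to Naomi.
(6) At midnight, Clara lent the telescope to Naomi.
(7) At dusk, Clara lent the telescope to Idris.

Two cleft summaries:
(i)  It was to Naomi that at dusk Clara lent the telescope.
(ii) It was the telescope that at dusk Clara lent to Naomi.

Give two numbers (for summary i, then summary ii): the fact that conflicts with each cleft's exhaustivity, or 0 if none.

(i): focus "Naomi". Looking for same agent, thing, setting (Clara / the telescope / at dusk) with some other recipient — fact (7) has Idris there. Refuted.
(ii): focus "the telescope". Looking for same agent, recipient, setting (Clara / Naomi / at dusk) with some other thing — fact (4) has the prototype there. Refuted.

7, 4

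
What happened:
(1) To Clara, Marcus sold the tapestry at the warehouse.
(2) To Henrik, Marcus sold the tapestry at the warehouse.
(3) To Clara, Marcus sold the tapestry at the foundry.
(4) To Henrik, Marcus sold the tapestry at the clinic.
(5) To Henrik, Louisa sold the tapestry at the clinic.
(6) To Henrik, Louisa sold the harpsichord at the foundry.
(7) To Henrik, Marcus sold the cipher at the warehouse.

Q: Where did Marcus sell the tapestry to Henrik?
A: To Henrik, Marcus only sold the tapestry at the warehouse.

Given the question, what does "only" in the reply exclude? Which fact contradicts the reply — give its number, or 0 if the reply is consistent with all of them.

4

The question "Where did ...?" targets the setting, so in the reply the focus falls on "at the warehouse".
So "only" ranges over settings; the rest (same agent, thing, recipient (Marcus / the tapestry / Henrik)) is presupposed.
Fact (4) keeps same agent, thing, recipient (Marcus / the tapestry / Henrik) but has setting = at the clinic; that refutes the reply.
(Fact (7) would refute a reading with focus on the thing — but that is not what the question asks.)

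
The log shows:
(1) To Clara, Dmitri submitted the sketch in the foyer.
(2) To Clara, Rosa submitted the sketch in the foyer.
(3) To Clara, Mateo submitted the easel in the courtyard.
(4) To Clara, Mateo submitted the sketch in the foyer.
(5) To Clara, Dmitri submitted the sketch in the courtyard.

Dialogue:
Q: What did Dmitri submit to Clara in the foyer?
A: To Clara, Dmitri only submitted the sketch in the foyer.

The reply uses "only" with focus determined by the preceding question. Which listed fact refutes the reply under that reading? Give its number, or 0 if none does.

Answering "What did ...?" puts focus on the thing — here, "the sketch".
"Only" then excludes alternative things while the background — agent = Dmitri, recipient = Clara, setting = in the foyer — is held fixed.
No listed fact shares that background with another thing. Nothing contradicts the reply.
(Fact (5) would refute a reading with focus on the setting — but that is not what the question asks.)

0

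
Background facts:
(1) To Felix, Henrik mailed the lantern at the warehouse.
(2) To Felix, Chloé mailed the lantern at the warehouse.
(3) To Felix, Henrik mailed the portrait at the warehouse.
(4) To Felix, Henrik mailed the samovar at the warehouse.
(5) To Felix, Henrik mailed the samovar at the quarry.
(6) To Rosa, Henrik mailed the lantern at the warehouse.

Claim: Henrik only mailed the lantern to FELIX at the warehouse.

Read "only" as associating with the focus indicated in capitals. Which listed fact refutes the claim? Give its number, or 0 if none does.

6

Focus (in capitals) is "Felix" — the recipient. "Only" excludes alternative recipients while holding fixed Henrik as agent and the lantern as thing and at the warehouse as setting.
Fact (6) shares the background but differs in recipient (Rosa) — a counterexample.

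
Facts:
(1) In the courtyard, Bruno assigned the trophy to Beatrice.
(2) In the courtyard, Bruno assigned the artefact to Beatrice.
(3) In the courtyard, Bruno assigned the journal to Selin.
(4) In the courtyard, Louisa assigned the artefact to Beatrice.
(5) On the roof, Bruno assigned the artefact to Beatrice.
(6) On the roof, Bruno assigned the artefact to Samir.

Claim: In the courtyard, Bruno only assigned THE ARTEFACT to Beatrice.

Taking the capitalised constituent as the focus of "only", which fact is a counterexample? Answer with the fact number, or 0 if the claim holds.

1

The capitals mark "the artefact" as focus. So "only" rules out other things, with the rest (agent = Bruno, recipient = Beatrice, setting = in the courtyard) as background.
Fact (1) matches on agent = Bruno, recipient = Beatrice, setting = in the courtyard, but has thing = the trophy instead. That refutes the claim.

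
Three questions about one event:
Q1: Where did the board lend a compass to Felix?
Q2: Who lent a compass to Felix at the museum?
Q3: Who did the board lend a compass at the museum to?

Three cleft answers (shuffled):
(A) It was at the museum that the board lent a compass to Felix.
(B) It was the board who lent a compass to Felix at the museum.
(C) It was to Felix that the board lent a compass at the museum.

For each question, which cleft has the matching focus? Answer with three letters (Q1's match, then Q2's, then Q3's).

ABC

Q1 asks about the location; cleft (A) focuses "at the museum", which is the location — so Q1 → A.
Q2 asks about the subject (agent); cleft (B) focuses "the board", which is the subject (agent) — so Q2 → B.
Q3 asks about the recipient; cleft (C) focuses "to Felix", which is the recipient — so Q3 → C.
Mapping: Q1→A, Q2→B, Q3→C.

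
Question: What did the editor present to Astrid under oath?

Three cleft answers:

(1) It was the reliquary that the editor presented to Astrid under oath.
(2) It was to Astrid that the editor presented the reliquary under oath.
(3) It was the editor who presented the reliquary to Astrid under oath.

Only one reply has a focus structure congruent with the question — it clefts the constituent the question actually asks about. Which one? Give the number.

1

The question word "what" targets the direct object.
Option (1) clefts "the reliquary" — that matches what the question asks about.
Option (2) clefts "to Astrid" — the recipient, not what was asked.
Option (3) clefts "the editor" — the subject (agent), not what was asked.
So the congruent reply is (1).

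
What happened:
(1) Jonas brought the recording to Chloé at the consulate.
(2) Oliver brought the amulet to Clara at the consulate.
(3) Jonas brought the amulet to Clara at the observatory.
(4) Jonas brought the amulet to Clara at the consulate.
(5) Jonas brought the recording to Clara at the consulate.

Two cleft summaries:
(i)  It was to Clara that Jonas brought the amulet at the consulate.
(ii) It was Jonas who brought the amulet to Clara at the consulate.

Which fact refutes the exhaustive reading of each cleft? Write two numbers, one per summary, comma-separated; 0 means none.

0, 2

Summary (i) focuses "Clara" (the recipient); background agent = Jonas, thing = the amulet, setting = at the consulate. No fact matches that background with a different recipient, so 0.
Summary (ii) focuses "Jonas" (the agent); background thing = the amulet, recipient = Clara, setting = at the consulate. Fact (2) matches that background with agent = Oliver — refutes (ii).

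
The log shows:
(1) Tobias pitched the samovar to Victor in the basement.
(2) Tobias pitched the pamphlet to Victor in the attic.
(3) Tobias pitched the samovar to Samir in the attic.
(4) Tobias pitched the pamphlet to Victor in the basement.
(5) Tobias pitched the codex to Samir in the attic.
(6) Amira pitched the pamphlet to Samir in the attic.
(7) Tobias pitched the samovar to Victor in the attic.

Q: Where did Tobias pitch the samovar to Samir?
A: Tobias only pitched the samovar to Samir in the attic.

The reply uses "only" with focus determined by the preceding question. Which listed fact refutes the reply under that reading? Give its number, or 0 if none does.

Answering "Where did ...?" puts focus on the setting — here, "in the attic".
"Only" then excludes alternative settings while the background — same agent, thing, recipient (Tobias / the samovar / Samir) — is held fixed.
No listed fact shares that background with another setting. Nothing contradicts the reply.
(Fact (5) would refute a reading with focus on the thing — but that is not what the question asks.)

0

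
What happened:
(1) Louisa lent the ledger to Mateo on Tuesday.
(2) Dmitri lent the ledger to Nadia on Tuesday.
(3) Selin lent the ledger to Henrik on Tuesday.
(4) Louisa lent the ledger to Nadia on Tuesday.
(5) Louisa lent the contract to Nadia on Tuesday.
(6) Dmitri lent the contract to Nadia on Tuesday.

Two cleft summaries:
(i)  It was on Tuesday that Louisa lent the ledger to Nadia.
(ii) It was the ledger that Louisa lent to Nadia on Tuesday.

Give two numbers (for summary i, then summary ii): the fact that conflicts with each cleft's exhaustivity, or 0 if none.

0, 5

(i): focus "on Tuesday". No fact shares agent = Louisa, thing = the ledger, recipient = Nadia with a different setting. 0.
(ii): focus "the ledger". Looking for agent = Louisa, recipient = Nadia, setting = on Tuesday with some other thing — fact (5) has the contract there. Refuted.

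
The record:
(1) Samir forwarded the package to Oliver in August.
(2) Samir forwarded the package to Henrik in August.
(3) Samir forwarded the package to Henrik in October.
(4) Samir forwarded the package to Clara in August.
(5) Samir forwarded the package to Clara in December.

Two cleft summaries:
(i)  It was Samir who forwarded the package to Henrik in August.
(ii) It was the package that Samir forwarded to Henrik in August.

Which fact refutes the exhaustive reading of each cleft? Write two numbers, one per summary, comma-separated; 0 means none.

0, 0

Summary (i) focuses "Samir" (the agent); background thing = the package, recipient = Henrik, setting = in August. No fact matches that background with a different agent, so 0.
Summary (ii) focuses "the package" (the thing); background agent = Samir, recipient = Henrik, setting = in August. No fact matches that background with a different thing, so 0.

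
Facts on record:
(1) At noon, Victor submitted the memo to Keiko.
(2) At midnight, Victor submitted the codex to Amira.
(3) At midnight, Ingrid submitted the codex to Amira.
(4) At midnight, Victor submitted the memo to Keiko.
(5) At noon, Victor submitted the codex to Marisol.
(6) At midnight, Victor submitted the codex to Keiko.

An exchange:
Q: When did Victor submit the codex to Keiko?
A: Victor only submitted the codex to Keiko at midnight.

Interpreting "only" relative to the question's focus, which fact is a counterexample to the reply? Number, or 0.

The question "When did ...?" targets the setting, so in the reply the focus falls on "at midnight".
So "only" ranges over settings; the rest (agent = Victor, thing = the codex, recipient = Keiko) is presupposed.
No listed fact shares that background with another setting. Nothing contradicts the reply.
(Fact (2) would refute a reading with focus on the recipient — but that is not what the question asks.)

0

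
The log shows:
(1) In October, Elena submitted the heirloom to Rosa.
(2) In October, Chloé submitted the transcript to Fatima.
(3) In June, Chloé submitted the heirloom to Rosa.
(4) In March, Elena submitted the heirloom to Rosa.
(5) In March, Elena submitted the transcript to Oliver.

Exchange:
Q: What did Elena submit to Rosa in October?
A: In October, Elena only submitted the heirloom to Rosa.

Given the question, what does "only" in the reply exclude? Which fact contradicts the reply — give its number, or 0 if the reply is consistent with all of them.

0

The question "What did ...?" targets the thing, so in the reply the focus falls on "the heirloom".
"Only" then excludes alternative things while the background — same agent, recipient, setting (Elena / Rosa / in October) — is held fixed.
No fact keeps same agent, recipient, setting (Elena / Rosa / in October) while changing the thing; every other fact differs on something backgrounded. The reply stands.
(Fact (4) would refute a reading with focus on the setting — but that is not what the question asks.)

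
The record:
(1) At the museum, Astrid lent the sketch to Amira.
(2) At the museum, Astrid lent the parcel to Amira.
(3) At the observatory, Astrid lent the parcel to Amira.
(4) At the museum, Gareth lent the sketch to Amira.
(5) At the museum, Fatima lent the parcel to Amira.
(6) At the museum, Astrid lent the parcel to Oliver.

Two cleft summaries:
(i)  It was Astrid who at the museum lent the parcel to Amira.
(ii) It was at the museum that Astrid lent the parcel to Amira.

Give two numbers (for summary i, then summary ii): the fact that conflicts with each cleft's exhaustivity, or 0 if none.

5, 3

(i): focus "Astrid". Looking for thing = the parcel, recipient = Amira, setting = at the museum with some other agent — fact (5) has Fatima there. Refuted.
(ii): focus "at the museum". Looking for agent = Astrid, thing = the parcel, recipient = Amira with some other setting — fact (3) has at the observatory there. Refuted.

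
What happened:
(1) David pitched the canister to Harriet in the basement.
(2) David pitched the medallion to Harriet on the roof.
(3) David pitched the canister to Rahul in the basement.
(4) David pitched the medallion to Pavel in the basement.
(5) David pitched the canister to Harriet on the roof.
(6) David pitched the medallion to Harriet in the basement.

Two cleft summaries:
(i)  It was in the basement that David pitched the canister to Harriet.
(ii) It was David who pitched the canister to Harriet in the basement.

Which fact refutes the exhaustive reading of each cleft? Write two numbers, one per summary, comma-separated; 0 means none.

(i): focus "in the basement". Looking for agent = David, thing = the canister, recipient = Harriet with some other setting — fact (5) has on the roof there. Refuted.
(ii): focus "David". No fact shares thing = the canister, recipient = Harriet, setting = in the basement with a different agent. 0.

5, 0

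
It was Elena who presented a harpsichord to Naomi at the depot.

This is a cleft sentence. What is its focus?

Elena

In an it-cleft "It was X that/who ...", the clefted constituent X is the focus; the that/who-clause expresses the presupposed open proposition.
Here the focus is "Elena". The backgrounded (presupposed) material includes "a harpsichord", "to Naomi" and "at the depot".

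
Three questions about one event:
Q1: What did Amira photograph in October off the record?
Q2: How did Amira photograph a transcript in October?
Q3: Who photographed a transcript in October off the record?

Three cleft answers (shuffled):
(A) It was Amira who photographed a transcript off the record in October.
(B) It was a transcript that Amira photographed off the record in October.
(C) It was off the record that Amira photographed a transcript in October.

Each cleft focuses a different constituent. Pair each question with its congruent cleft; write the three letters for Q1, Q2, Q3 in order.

Q1 asks about the direct object; cleft (B) focuses "a transcript", which is the direct object — so Q1 → B.
Q2 asks about the manner; cleft (C) focuses "off the record", which is the manner — so Q2 → C.
Q3 asks about the subject (agent); cleft (A) focuses "Amira", which is the subject (agent) — so Q3 → A.
Mapping: Q1→B, Q2→C, Q3→A.

BCA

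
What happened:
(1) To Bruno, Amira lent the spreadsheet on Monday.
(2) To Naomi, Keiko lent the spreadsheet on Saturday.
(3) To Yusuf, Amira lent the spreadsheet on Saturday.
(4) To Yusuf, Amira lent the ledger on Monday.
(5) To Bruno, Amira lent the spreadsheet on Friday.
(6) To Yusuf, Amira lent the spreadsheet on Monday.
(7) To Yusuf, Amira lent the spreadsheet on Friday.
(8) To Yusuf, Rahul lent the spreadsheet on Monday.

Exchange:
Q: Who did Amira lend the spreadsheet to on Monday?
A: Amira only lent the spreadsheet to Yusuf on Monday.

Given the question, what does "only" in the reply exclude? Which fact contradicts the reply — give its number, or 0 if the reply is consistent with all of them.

1

Answering "Who did ... to ...?" puts focus on the recipient — here, "Yusuf".
"Only" then excludes alternative recipients while the background — Amira as agent and the spreadsheet as thing and on Monday as setting — is held fixed.
Fact (1) keeps Amira as agent and the spreadsheet as thing and on Monday as setting but has recipient = Bruno; that refutes the reply.
(Fact (3) would refute a reading with focus on the setting — but that is not what the question asks.)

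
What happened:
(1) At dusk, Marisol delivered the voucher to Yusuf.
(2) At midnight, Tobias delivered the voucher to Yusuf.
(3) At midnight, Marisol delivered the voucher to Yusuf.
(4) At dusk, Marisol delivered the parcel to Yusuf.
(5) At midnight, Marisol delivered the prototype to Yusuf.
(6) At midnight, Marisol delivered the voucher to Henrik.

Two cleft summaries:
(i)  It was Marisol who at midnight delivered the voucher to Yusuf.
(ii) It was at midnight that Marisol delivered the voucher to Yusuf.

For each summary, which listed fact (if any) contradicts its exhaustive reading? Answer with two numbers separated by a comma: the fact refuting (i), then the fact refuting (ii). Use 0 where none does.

2, 1

(i): focus "Marisol". Looking for same thing, recipient, setting (the voucher / Yusuf / at midnight) with some other agent — fact (2) has Tobias there. Refuted.
(ii): focus "at midnight". Looking for same agent, thing, recipient (Marisol / the voucher / Yusuf) with some other setting — fact (1) has at dusk there. Refuted.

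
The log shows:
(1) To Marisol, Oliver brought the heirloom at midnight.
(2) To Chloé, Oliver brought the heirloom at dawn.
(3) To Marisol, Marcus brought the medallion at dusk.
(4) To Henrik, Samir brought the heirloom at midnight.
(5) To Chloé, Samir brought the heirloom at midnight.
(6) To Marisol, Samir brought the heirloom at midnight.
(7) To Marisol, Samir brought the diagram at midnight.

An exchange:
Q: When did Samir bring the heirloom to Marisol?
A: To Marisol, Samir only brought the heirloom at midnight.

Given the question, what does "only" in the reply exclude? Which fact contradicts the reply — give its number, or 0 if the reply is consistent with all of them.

Answering "When did ...?" puts focus on the setting — here, "at midnight".
So "only" ranges over settings; the rest (Samir as agent and the heirloom as thing and Marisol as recipient) is presupposed.
No fact keeps Samir as agent and the heirloom as thing and Marisol as recipient while changing the setting; every other fact differs on something backgrounded. The reply stands.
(Fact (4) would refute a reading with focus on the recipient — but that is not what the question asks.)

0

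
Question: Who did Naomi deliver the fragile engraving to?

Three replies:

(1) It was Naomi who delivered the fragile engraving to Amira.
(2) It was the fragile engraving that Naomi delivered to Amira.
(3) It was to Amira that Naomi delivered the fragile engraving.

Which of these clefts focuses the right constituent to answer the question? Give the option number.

The question word "who" targets the recipient.
Option (1) clefts "Naomi" — the subject (agent), not what was asked.
Option (2) clefts "the fragile engraving" — the direct object, not what was asked.
Option (3) clefts "to Amira" — that matches what the question asks about.
So the congruent reply is (3).

3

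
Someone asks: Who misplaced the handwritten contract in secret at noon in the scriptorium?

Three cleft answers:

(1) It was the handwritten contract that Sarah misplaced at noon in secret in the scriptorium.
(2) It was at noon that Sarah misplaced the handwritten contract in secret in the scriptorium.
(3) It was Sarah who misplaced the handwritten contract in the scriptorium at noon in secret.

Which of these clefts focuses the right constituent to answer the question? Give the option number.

3

The question word "who" targets the subject (agent).
Option (1) clefts "the handwritten contract" — the direct object, not what was asked.
Option (2) clefts "at noon" — the time, not what was asked.
Option (3) clefts "Sarah" — that matches what the question asks about.
So the congruent reply is (3).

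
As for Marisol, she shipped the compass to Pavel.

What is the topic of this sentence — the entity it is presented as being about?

Marisol

The construction explicitly marks "Marisol" as what the sentence is about — the topic.
The remainder of the clause is the comment (what is said about the topic).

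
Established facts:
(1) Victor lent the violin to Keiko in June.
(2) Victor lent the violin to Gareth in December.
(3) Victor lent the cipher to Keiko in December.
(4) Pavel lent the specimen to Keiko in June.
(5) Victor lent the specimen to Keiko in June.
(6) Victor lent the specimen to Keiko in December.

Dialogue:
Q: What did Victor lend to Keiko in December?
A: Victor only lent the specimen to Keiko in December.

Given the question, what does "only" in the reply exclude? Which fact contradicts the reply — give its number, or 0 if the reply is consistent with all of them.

Answering "What did ...?" puts focus on the thing — here, "the specimen".
"Only" then excludes alternative things while the background — Victor as agent and Keiko as recipient and in December as setting — is held fixed.
Fact (3) shares the background with a different thing (the cipher) — counterexample.
(Fact (5) would refute a reading with focus on the setting — but that is not what the question asks.)

3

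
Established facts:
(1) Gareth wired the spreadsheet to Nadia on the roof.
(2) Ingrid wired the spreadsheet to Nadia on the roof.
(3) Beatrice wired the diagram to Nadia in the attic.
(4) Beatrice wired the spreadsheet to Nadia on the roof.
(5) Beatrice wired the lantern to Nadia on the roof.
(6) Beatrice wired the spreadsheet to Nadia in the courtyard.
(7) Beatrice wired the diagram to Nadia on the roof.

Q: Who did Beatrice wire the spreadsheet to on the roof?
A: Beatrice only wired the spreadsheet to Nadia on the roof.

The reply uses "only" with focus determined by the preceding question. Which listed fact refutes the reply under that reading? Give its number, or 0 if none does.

Answering "Who did ... to ...?" puts focus on the recipient — here, "Nadia".
So "only" ranges over recipients; the rest (Beatrice as agent and the spreadsheet as thing and on the roof as setting) is presupposed.
No fact keeps Beatrice as agent and the spreadsheet as thing and on the roof as setting while changing the recipient; every other fact differs on something backgrounded. The reply stands.
(Fact (5) would refute a reading with focus on the thing — but that is not what the question asks.)

0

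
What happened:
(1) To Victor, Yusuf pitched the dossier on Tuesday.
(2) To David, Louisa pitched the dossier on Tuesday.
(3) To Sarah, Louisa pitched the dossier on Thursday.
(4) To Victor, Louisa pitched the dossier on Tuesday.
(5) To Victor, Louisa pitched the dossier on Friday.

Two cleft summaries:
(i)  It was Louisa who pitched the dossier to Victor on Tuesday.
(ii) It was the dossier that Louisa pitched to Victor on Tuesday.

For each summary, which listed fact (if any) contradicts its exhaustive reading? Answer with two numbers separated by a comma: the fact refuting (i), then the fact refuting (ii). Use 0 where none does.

(i): focus "Louisa". Looking for thing = the dossier, recipient = Victor, setting = on Tuesday with some other agent — fact (1) has Yusuf there. Refuted.
(ii): focus "the dossier". No fact shares agent = Louisa, recipient = Victor, setting = on Tuesday with a different thing. 0.

1, 0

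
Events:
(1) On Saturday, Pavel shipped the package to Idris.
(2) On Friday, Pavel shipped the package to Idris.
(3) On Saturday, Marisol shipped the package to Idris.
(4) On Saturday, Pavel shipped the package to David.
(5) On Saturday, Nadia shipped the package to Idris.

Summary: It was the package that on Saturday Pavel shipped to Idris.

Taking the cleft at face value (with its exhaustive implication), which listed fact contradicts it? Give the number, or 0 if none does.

The cleft puts "the package" in focus and presupposes the open proposition with Pavel as agent and Idris as recipient and on Saturday as setting.
The exhaustive reading says no other thing fits that background.
Every other fact differs from the presupposition on some backgrounded slot, so none challenges the exhaustivity.

0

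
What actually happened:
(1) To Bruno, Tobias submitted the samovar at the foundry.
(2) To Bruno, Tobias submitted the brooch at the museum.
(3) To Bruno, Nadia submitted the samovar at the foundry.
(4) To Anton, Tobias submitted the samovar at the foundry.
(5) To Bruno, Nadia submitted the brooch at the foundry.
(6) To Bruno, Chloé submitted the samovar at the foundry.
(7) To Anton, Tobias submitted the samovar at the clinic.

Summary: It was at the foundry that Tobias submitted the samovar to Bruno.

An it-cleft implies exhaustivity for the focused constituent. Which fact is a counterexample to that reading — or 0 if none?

0

The cleft puts "at the foundry" in focus and presupposes the open proposition with agent = Tobias, thing = the samovar, recipient = Bruno.
The exhaustive reading says no other setting fits that background.
No listed fact matches the background with a different setting. Exhaustivity holds.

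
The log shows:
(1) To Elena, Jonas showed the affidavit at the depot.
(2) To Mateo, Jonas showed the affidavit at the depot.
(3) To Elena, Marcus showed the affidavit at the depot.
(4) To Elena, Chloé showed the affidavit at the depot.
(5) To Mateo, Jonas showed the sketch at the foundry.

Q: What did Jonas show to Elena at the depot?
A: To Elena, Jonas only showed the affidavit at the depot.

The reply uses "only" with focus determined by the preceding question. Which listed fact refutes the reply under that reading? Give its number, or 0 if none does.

0

Answering "What did ...?" puts focus on the thing — here, "the affidavit".
"Only" then excludes alternative things while the background — Jonas as agent and Elena as recipient and at the depot as setting — is held fixed.
No fact keeps Jonas as agent and Elena as recipient and at the depot as setting while changing the thing; every other fact differs on something backgrounded. The reply stands.
(Fact (2) would refute a reading with focus on the recipient — but that is not what the question asks.)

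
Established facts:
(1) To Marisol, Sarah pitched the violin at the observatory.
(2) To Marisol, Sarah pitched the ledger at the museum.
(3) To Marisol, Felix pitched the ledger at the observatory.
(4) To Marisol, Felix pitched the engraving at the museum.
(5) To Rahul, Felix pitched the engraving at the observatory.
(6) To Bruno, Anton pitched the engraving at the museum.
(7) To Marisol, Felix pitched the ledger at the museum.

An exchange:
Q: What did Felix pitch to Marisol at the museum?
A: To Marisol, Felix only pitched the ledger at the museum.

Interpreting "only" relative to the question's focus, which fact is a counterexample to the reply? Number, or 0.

4

The question "What did ...?" targets the thing, so in the reply the focus falls on "the ledger".
So "only" ranges over things; the rest (agent = Felix, recipient = Marisol, setting = at the museum) is presupposed.
Fact (4) shares the background with a different thing (the engraving) — counterexample.
(Fact (3) would refute a reading with focus on the setting — but that is not what the question asks.)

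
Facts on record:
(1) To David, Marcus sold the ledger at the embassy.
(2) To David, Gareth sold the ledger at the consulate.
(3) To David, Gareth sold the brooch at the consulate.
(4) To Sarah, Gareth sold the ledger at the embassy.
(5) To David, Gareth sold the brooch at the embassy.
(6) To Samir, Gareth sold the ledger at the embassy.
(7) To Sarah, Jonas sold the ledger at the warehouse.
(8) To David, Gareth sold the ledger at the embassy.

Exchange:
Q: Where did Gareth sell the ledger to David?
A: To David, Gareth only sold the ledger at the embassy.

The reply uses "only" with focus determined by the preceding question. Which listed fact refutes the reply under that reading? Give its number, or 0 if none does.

2

The question "Where did ...?" targets the setting, so in the reply the focus falls on "at the embassy".
So "only" ranges over settings; the rest (Gareth as agent and the ledger as thing and David as recipient) is presupposed.
Fact (2) shares the background with a different setting (at the consulate) — counterexample.
(Fact (4) would refute a reading with focus on the recipient — but that is not what the question asks.)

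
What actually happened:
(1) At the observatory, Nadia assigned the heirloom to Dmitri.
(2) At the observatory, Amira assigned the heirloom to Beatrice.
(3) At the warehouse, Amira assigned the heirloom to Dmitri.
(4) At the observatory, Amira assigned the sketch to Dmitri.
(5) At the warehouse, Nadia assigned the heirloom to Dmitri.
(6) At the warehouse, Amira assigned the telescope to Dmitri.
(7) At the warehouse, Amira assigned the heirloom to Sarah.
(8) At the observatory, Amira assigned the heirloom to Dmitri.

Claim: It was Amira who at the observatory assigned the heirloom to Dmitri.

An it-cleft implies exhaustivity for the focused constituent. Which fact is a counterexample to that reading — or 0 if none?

Focus of the cleft: "Amira" (the agent). Presupposed background: same thing, recipient, setting (the heirloom / Dmitri / at the observatory).
The exhaustive reading says no other agent fits that background.
But fact (1) also has same thing, recipient, setting (the heirloom / Dmitri / at the observatory), with agent = Nadia — so the exhaustive reading fails.

1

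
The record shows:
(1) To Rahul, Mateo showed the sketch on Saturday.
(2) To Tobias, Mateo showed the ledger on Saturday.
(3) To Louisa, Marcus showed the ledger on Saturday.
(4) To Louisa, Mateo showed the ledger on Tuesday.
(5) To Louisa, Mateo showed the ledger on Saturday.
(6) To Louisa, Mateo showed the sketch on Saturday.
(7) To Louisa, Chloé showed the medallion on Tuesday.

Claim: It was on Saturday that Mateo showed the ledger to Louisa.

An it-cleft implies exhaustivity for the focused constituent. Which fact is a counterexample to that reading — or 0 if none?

4

The cleft puts "on Saturday" in focus and presupposes the open proposition with agent = Mateo, thing = the ledger, recipient = Louisa.
The exhaustive reading says no other setting fits that background.
But fact (4) also has agent = Mateo, thing = the ledger, recipient = Louisa, with setting = on Tuesday — so the exhaustive reading fails.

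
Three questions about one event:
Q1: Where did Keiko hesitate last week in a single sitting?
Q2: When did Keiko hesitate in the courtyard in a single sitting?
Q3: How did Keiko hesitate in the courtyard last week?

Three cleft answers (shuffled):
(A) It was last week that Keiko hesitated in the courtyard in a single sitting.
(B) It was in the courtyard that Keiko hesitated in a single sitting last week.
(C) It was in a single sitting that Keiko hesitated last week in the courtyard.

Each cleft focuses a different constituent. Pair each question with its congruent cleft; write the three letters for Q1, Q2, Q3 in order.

Q1 asks about the location; cleft (B) focuses "in the courtyard", which is the location — so Q1 → B.
Q2 asks about the time; cleft (A) focuses "last week", which is the time — so Q2 → A.
Q3 asks about the manner; cleft (C) focuses "in a single sitting", which is the manner — so Q3 → C.
Mapping: Q1→B, Q2→A, Q3→C.

BAC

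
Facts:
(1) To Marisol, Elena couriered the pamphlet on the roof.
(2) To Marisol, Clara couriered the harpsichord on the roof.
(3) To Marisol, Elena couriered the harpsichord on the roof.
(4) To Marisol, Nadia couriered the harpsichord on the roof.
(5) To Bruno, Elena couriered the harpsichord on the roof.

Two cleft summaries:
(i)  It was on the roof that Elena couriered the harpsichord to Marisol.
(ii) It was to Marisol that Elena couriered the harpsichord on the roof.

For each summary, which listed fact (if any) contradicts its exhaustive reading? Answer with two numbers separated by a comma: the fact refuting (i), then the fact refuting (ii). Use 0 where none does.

Summary (i) focuses "on the roof" (the setting); background same agent, thing, recipient (Elena / the harpsichord / Marisol). No fact matches that background with a different setting, so 0.
Summary (ii) focuses "Marisol" (the recipient); background same agent, thing, setting (Elena / the harpsichord / on the roof). Fact (5) matches that background with recipient = Bruno — refutes (ii).

0, 5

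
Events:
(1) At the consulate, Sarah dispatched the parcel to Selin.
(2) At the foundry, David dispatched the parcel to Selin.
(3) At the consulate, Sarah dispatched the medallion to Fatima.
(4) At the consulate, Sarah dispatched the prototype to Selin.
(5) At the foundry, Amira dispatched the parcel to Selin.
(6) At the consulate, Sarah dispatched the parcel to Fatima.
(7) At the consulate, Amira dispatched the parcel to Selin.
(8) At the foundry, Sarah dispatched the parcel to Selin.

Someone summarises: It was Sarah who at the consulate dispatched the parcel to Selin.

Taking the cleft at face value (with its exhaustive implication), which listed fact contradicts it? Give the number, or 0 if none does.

7

The cleft puts "Sarah" in focus and presupposes the open proposition with the parcel as thing and Selin as recipient and at the consulate as setting.
Exhaustivity: Sarah is the only agent satisfying that background.
Fact (7) shares the background but with agent = Amira; exhaustivity is violated.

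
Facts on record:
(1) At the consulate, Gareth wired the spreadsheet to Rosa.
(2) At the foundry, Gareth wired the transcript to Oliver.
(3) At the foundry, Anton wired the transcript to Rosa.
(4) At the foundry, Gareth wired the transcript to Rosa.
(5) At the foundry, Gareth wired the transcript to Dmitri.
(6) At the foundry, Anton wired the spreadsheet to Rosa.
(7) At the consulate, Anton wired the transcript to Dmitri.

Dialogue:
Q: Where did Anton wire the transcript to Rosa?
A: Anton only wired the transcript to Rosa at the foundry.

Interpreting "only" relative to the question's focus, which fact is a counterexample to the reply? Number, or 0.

0

The question "Where did ...?" targets the setting, so in the reply the focus falls on "at the foundry".
"Only" then excludes alternative settings while the background — agent = Anton, thing = the transcript, recipient = Rosa — is held fixed.
No fact keeps agent = Anton, thing = the transcript, recipient = Rosa while changing the setting; every other fact differs on something backgrounded. The reply stands.
(Fact (6) would refute a reading with focus on the thing — but that is not what the question asks.)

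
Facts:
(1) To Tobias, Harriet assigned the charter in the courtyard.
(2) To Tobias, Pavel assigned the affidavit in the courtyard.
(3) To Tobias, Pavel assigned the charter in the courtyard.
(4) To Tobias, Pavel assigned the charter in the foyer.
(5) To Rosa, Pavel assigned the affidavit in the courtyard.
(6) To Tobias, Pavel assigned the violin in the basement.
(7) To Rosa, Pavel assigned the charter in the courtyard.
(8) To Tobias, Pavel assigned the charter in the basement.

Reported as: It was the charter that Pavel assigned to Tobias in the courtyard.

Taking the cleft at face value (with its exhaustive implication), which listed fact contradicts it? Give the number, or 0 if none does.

2

The cleft puts "the charter" in focus and presupposes the open proposition with same agent, recipient, setting (Pavel / Tobias / in the courtyard).
The exhaustive reading says no other thing fits that background.
But fact (2) also has same agent, recipient, setting (Pavel / Tobias / in the courtyard), with thing = the affidavit — so the exhaustive reading fails.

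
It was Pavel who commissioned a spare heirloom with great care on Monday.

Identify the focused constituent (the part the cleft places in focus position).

Pavel

In an it-cleft "It was X that/who ...", the clefted constituent X is the focus; the that/who-clause expresses the presupposed open proposition.
Here the focus is "Pavel". The backgrounded (presupposed) material includes "a spare heirloom", "with great care" and "on Monday".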